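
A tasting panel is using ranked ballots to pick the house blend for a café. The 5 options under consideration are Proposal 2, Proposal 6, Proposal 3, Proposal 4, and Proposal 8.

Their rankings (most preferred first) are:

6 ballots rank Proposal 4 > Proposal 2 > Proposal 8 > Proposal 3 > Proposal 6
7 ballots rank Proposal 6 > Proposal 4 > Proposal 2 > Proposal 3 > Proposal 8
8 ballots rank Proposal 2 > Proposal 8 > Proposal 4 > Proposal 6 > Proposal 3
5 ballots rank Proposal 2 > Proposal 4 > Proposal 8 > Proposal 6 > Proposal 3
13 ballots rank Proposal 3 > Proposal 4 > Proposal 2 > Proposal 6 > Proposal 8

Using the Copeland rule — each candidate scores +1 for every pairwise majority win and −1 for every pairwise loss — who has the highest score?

Pairwise results:
  Proposal 2 vs Proposal 6: Proposal 2 wins 32–7.
  Proposal 2 vs Proposal 3: Proposal 2 wins 26–13.
  Proposal 2 vs Proposal 4: Proposal 4 wins 26–13.
  Proposal 2 vs Proposal 8: Proposal 2 wins 39–0.
  Proposal 6 vs Proposal 3: Proposal 6 wins 20–19.
  Proposal 6 vs Proposal 4: Proposal 4 wins 32–7.
  Proposal 6 vs Proposal 8: Proposal 6 wins 20–19.
  Proposal 3 vs Proposal 4: Proposal 4 wins 26–13.
  Proposal 3 vs Proposal 8: Proposal 3 wins 20–19.
  Proposal 4 vs Proposal 8: Proposal 4 wins 31–8.
Copeland scores (wins − losses):
  Proposal 2: 3 − 1 = 2
  Proposal 6: 2 − 2 = 0
  Proposal 3: 1 − 3 = -2
  Proposal 4: 4 − 0 = 4
  Proposal 8: 0 − 4 = -4
Proposal 4 has the best Copeland score.

Proposal 4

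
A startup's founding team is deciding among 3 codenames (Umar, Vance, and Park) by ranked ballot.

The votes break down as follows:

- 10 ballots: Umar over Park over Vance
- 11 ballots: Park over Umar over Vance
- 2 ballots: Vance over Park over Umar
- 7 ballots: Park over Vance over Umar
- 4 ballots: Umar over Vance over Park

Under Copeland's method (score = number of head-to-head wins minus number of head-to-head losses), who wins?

Pairwise results:
  Umar vs Vance: Umar wins 25–9.
  Umar vs Park: Park wins 20–14.
  Vance vs Park: Park wins 28–6.
Copeland scores (wins − losses):
  Umar: 1 − 1 = 0
  Vance: 0 − 2 = -2
  Park: 2 − 0 = 2
Park has the best Copeland score.

Park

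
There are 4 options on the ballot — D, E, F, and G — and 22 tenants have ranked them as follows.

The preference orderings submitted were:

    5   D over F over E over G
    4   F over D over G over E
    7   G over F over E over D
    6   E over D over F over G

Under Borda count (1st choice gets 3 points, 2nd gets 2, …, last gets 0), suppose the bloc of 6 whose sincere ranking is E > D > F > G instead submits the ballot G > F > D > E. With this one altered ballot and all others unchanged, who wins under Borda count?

Borda totals with the altered ballot: D 29, E 12, F 48, G 43.
The winner is unchanged: still F.

F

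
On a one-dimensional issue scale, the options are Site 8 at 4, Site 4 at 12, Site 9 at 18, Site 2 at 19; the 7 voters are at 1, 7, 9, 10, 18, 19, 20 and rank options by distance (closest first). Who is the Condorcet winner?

With single-peaked preferences on a line, the Condorcet winner is the candidate closest to the median voter.
The median voter (position 10) is closest to Site 4 at 12.
Check: Site 4 vs Site 8 — voters closer to Site 4: 5 of 7.

Site 4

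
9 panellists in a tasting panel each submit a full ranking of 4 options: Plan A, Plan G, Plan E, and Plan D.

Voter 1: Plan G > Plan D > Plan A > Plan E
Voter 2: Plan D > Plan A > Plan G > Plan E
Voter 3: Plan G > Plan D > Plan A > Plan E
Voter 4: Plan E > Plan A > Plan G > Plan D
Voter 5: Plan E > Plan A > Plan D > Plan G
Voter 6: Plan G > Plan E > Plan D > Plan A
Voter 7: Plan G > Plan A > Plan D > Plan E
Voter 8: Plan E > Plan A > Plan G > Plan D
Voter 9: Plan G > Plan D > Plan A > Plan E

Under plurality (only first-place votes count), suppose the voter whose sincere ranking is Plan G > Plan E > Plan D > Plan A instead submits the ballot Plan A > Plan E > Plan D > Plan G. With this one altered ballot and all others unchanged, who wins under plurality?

Plan G

First-place totals with the altered ballot: Plan A 1, Plan G 4, Plan E 3, Plan D 1.
The winner is unchanged: still Plan G.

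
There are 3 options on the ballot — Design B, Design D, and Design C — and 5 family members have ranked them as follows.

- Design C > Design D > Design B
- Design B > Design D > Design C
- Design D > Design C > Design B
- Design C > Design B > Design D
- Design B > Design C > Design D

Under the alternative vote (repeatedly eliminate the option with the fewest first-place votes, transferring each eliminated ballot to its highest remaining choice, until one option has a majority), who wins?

Design C

Round 1: Design B 2, Design C 2, Design D 1. Design D has the fewest and is eliminated.
Round 2: Design C 3, Design B 2. Design C has a majority.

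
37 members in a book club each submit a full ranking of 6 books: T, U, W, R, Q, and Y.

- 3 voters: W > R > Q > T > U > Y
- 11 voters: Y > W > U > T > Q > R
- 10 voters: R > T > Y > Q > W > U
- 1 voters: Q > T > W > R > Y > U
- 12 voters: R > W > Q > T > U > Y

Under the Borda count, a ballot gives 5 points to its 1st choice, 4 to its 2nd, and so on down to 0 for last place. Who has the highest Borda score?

Borda scores:
  T: 3·2 + 11·2 + 10·4 + 4 + 12·2 = 96
  U: 3·1 + 11·3 + 10·0 + 0 + 12·1 = 48
  W: 3·5 + 11·4 + 10·1 + 3 + 12·4 = 120
  R: 3·4 + 11·0 + 10·5 + 2 + 12·5 = 124
  Q: 3·3 + 11·1 + 10·2 + 5 + 12·3 = 81
  Y: 3·0 + 11·5 + 10·3 + 1 + 12·0 = 86
R has the highest total.

R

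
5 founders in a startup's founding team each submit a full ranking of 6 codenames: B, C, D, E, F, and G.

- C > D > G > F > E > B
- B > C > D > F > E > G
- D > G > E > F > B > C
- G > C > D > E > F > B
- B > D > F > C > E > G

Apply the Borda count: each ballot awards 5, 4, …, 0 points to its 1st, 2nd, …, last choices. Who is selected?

D

Borda scores:
  B: 0 + 5 + 1 + 0 + 5 = 11
  C: 5 + 4 + 0 + 4 + 2 = 15
  D: 4 + 3 + 5 + 3 + 4 = 19
  E: 1 + 1 + 3 + 2 + 1 = 8
  F: 2 + 2 + 2 + 1 + 3 = 10
  G: 3 + 0 + 4 + 5 + 0 = 12
D has the highest total.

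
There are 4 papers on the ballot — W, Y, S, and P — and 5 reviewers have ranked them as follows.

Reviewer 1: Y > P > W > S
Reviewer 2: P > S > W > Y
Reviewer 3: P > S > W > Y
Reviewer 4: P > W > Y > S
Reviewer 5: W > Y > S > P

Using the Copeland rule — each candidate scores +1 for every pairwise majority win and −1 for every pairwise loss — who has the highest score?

P

Pairwise results:
  W vs Y: W wins 4–1.
  W vs S: W wins 3–2.
  W vs P: P wins 4–1.
  Y vs S: Y wins 3–2.
  Y vs P: P wins 3–2.
  S vs P: P wins 4–1.
Copeland scores (wins − losses):
  W: 2 − 1 = 1
  Y: 1 − 2 = -1
  S: 0 − 3 = -3
  P: 3 − 0 = 3
P has the best Copeland score.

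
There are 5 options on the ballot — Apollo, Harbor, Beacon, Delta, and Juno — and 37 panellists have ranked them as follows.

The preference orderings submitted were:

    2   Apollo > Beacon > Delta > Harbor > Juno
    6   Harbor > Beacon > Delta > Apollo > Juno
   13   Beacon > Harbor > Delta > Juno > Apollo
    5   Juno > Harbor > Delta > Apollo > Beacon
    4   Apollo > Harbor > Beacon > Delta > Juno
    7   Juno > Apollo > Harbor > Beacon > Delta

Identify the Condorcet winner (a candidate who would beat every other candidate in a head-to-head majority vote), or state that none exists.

Head-to-head results (37 voters total):
Apollo vs Harbor: Harbor wins 24–13.
Apollo vs Beacon: Beacon wins 19–18.
Apollo vs Delta: Delta wins 24–13.
Apollo vs Juno: Juno wins 25–12.
Harbor vs Beacon: Harbor wins 22–15.
Harbor vs Delta: Harbor wins 35–2.
Harbor vs Juno: Harbor wins 25–12.
Beacon vs Delta: Beacon wins 32–5.
Beacon vs Juno: Beacon wins 25–12.
Delta vs Juno: Delta wins 25–12.
Harbor beats each rival — Apollo (24–13), Beacon (22–15), Delta (35–2), Juno (25–12) — so Harbor is the Condorcet winner.

Harbor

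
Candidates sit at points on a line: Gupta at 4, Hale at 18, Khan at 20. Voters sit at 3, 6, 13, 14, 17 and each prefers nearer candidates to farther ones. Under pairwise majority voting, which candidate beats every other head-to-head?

Hale

With single-peaked preferences on a line, the Condorcet winner is the candidate closest to the median voter.
The median voter (position 13) is closest to Hale at 18.
Check: Hale vs Khan — voters closer to Hale: 5 of 5.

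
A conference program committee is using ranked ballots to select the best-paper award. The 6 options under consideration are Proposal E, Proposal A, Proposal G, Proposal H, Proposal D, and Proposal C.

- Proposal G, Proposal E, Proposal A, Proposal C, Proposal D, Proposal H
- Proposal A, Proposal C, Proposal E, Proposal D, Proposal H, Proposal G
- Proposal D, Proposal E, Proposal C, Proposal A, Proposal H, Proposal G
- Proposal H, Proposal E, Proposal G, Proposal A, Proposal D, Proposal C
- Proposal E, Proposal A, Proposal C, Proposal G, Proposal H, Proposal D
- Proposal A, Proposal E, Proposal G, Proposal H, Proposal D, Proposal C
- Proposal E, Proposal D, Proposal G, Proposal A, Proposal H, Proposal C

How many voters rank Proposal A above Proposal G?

4

Ballots ranking Proposal A above Proposal G: 4.
Ballots ranking Proposal G above Proposal A: 3.
So 4 of 7 voters prefer Proposal A to Proposal G.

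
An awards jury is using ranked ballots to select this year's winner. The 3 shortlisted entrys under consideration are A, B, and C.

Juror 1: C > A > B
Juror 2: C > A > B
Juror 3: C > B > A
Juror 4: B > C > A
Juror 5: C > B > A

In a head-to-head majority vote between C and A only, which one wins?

Ballots ranking C above A: 5.
Ballots ranking A above C: 0.
C wins the head-to-head, 5–0.

C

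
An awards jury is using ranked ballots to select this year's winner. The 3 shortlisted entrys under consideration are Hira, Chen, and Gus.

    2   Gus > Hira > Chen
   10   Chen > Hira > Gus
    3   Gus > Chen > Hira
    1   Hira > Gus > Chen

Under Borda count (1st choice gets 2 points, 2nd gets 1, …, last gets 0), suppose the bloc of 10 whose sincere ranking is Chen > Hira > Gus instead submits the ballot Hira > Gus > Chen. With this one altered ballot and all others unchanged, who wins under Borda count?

Hira

Borda totals with the altered ballot: Hira 24, Chen 3, Gus 21.
The switch changes the winner from Chen to Hira.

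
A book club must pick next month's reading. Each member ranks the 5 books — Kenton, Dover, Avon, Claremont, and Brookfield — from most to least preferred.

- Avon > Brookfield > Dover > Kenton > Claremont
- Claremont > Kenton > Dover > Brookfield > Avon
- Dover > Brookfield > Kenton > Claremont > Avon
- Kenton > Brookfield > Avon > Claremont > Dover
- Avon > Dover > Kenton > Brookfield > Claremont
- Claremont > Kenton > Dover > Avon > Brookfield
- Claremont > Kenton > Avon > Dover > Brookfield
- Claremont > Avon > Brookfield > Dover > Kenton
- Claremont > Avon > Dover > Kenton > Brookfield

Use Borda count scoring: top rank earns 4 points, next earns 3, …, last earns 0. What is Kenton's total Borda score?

Borda scores:
  Kenton: 1 + 3 + 2 + 4 + 2 + 3 + 3 + 0 + 1 = 19
  Dover: 2 + 2 + 4 + 0 + 3 + 2 + 1 + 1 + 2 = 17
  Avon: 4 + 0 + 0 + 2 + 4 + 1 + 2 + 3 + 3 = 19
  Claremont: 0 + 4 + 1 + 1 + 0 + 4 + 4 + 4 + 4 = 22
  Brookfield: 3 + 1 + 3 + 3 + 1 + 0 + 0 + 2 + 0 = 13

19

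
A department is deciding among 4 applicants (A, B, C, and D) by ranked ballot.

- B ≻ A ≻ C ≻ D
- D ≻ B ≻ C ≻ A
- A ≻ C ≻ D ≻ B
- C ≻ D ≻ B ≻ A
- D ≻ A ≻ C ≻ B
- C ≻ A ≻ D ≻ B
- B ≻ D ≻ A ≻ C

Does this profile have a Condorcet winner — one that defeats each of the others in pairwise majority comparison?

No

Head-to-head results (7 voters total):
A vs B: B wins 4–3.
A vs C: A wins 4–3.
A vs D: D wins 4–3.
B vs C: C wins 4–3.
B vs D: D wins 5–2.
C vs D: C wins 4–3.
No candidate beats all others: A beats C beats B beats A, a majority cycle.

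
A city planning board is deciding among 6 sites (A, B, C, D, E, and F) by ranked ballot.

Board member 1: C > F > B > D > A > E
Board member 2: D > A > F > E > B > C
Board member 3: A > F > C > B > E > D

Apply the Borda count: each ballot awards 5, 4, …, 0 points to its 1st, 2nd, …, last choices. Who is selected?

F

Borda scores:
  A: 1 + 4 + 5 = 10
  B: 3 + 1 + 2 = 6
  C: 5 + 0 + 3 = 8
  D: 2 + 5 + 0 = 7
  E: 0 + 2 + 1 = 3
  F: 4 + 3 + 4 = 11
F has the highest total.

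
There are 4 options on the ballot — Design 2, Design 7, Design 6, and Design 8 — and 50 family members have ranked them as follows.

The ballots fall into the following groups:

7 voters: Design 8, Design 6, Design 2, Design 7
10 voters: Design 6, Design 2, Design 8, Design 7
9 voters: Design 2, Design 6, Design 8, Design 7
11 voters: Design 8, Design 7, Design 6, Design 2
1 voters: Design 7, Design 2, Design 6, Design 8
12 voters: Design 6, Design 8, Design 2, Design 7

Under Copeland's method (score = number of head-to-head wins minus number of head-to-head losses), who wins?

Pairwise results:
  Design 2 vs Design 7: Design 2 wins 38–12.
  Design 2 vs Design 6: Design 6 wins 40–10.
  Design 2 vs Design 8: Design 8 wins 30–20.
  Design 7 vs Design 6: Design 6 wins 38–12.
  Design 7 vs Design 8: Design 8 wins 49–1.
  Design 6 vs Design 8: Design 6 wins 32–18.
Copeland scores (wins − losses):
  Design 2: 1 − 2 = -1
  Design 7: 0 − 3 = -3
  Design 6: 3 − 0 = 3
  Design 8: 2 − 1 = 1
Design 6 has the best Copeland score.

Design 6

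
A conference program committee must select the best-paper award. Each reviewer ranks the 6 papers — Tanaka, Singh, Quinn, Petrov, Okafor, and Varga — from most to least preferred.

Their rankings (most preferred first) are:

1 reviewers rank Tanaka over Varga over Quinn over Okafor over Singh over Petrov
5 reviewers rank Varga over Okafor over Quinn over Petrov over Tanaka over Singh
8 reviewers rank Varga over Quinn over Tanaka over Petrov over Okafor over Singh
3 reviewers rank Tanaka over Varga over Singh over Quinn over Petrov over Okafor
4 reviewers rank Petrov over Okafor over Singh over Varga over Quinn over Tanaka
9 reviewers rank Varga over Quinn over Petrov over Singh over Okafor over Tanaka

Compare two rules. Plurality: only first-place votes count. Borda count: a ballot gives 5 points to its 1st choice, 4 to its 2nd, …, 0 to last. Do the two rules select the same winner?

Plurality first-place counts: Tanaka 4, Singh 0, Quinn 0, Petrov 4, Okafor 0, Varga 22 → Varga.
Borda totals: Tanaka 49, Singh 40, Quinn 96, Petrov 76, Okafor 55, Varga 134 → Varga.
The two rules agree on Varga.

Yes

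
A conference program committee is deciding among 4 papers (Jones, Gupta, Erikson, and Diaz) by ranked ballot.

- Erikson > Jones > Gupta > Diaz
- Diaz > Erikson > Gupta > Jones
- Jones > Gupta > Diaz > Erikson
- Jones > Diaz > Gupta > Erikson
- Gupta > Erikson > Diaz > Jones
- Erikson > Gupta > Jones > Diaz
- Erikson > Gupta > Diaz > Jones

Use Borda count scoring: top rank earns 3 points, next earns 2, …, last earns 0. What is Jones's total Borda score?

9

Borda scores:
  Jones: 2 + 0 + 3 + 3 + 0 + 1 + 0 = 9
  Gupta: 1 + 1 + 2 + 1 + 3 + 2 + 2 = 12
  Erikson: 3 + 2 + 0 + 0 + 2 + 3 + 3 = 13
  Diaz: 0 + 3 + 1 + 2 + 1 + 0 + 1 = 8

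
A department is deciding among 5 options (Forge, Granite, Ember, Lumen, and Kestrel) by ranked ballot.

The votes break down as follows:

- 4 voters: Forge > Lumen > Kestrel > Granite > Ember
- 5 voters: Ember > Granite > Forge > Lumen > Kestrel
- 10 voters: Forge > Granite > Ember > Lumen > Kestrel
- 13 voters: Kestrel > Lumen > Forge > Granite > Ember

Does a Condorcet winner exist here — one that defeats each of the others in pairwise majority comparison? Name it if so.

Forge

Head-to-head results (32 voters total):
Forge vs Granite: Forge wins 27–5.
Forge vs Ember: Forge wins 27–5.
Forge vs Lumen: Forge wins 19–13.
Forge vs Kestrel: Forge wins 19–13.
Granite vs Ember: Granite wins 27–5.
Granite vs Lumen: Lumen wins 17–15.
Granite vs Kestrel: Kestrel wins 17–15.
Ember vs Lumen: Lumen wins 17–15.
Ember vs Kestrel: Kestrel wins 17–15.
Lumen vs Kestrel: Lumen wins 19–13.
Forge beats each rival — Granite (27–5), Ember (27–5), Lumen (19–13), Kestrel (19–13) — so Forge is the Condorcet winner.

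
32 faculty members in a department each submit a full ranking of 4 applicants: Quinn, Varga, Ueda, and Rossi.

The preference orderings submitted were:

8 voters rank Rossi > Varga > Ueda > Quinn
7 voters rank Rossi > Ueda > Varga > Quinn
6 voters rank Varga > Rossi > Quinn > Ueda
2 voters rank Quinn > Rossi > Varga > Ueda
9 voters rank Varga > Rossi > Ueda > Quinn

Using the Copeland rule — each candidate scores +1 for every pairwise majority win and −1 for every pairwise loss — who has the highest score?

Rossi

Pairwise results:
  Quinn vs Varga: Varga wins 30–2.
  Quinn vs Ueda: Ueda wins 24–8.
  Quinn vs Rossi: Rossi wins 30–2.
  Varga vs Ueda: Varga wins 25–7.
  Varga vs Rossi: Rossi wins 17–15.
  Ueda vs Rossi: Rossi wins 32–0.
Copeland scores (wins − losses):
  Quinn: 0 − 3 = -3
  Varga: 2 − 1 = 1
  Ueda: 1 − 2 = -1
  Rossi: 3 − 0 = 3
Rossi has the best Copeland score.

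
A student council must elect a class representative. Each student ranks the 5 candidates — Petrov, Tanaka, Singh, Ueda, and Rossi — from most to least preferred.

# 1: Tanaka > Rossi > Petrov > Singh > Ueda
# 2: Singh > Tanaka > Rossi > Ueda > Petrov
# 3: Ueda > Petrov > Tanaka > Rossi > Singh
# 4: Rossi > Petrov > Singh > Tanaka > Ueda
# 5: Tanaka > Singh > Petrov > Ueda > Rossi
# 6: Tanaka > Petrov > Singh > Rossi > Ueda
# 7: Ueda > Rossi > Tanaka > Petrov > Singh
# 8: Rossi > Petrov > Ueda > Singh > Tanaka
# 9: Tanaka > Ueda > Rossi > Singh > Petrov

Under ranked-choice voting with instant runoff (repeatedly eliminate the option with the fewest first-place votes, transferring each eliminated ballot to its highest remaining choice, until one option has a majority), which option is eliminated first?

Round 1: Tanaka 4, Ueda 2, Rossi 2, Singh 1, Petrov 0. Petrov has the fewest and is eliminated.
Round 2: Tanaka 4, Ueda 2, Rossi 2, Singh 1. Singh has the fewest and is eliminated.
Round 3: Tanaka 5, Ueda 2, Rossi 2. Tanaka has a majority.

Petrov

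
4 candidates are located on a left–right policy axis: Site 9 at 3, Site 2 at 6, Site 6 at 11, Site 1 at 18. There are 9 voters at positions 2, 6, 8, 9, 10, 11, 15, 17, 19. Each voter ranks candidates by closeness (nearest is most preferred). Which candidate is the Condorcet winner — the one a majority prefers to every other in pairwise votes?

With single-peaked preferences on a line, the Condorcet winner is the candidate closest to the median voter.
The median voter (position 10) is closest to Site 6 at 11.
Check: Site 6 vs Site 1 — voters closer to Site 6: 6 of 9.

Site 6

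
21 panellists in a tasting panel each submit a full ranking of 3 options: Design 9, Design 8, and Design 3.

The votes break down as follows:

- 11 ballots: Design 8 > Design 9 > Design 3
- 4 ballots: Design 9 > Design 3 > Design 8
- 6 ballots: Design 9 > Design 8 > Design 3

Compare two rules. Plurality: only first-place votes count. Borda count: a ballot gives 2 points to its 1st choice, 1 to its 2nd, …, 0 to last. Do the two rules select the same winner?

No

Plurality first-place counts: Design 9 10, Design 8 11, Design 3 0 → Design 8.
Borda totals: Design 9 31, Design 8 28, Design 3 4 → Design 9.
The two rules disagree: plurality picks Design 8, Borda picks Design 9.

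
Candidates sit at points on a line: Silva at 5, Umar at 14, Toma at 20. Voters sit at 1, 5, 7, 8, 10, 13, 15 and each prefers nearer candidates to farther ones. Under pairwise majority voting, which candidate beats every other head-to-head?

Silva

With single-peaked preferences on a line, the Condorcet winner is the candidate closest to the median voter.
The median voter (position 8) is closest to Silva at 5.
Check: Silva vs Toma — voters closer to Silva: 5 of 7.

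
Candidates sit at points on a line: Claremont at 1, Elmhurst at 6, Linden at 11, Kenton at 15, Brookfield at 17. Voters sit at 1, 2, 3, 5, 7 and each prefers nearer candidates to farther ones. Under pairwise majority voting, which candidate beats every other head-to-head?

Claremont

With single-peaked preferences on a line, the Condorcet winner is the candidate closest to the median voter.
The median voter (position 3) is closest to Claremont at 1.
Check: Claremont vs Brookfield — voters closer to Claremont: 5 of 5.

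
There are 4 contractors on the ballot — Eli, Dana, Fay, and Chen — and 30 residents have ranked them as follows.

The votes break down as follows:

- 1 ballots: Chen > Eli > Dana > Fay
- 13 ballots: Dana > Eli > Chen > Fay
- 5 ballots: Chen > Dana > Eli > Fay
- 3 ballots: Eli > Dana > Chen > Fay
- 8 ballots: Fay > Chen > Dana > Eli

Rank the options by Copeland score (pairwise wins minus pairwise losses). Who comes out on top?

Pairwise results:
  Eli vs Dana: Dana wins 26–4.
  Eli vs Fay: Eli wins 22–8.
  Eli vs Chen: Eli wins 16–14.
  Dana vs Fay: Dana wins 22–8.
  Dana vs Chen: Dana wins 16–14.
  Fay vs Chen: Chen wins 22–8.
Copeland scores (wins − losses):
  Eli: 2 − 1 = 1
  Dana: 3 − 0 = 3
  Fay: 0 − 3 = -3
  Chen: 1 − 2 = -1
Dana has the best Copeland score.

Dana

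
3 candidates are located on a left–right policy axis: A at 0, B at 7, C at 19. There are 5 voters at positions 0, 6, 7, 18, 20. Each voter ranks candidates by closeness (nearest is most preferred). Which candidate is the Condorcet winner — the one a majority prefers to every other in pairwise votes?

With single-peaked preferences on a line, the Condorcet winner is the candidate closest to the median voter.
The median voter (position 7) is closest to B at 7.
Check: B vs C — voters closer to B: 3 of 5.

B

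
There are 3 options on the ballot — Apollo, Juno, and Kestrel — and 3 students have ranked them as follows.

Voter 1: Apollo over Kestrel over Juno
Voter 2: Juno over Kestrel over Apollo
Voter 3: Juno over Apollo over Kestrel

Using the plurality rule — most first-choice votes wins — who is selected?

Juno

First-place vote totals:
  Apollo: 1
  Juno: 2
  Kestrel: 0
Juno has the most first-place votes.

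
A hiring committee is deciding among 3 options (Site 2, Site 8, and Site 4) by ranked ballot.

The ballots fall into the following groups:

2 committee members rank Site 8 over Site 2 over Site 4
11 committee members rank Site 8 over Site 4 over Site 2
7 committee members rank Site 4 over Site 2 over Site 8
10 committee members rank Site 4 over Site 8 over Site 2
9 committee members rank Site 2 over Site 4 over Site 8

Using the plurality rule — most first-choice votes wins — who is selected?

Site 4

First-place vote totals:
  Site 2: 9
  Site 8: 13
  Site 4: 17
Site 4 has the most first-place votes.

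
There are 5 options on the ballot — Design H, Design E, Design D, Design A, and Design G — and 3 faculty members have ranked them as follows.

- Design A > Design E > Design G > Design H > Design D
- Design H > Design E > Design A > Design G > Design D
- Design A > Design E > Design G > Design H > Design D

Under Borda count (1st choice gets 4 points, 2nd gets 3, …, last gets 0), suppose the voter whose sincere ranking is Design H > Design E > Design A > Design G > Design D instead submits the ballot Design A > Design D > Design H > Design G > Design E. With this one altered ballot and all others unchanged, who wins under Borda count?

Design A

Borda totals with the altered ballot: Design H 4, Design E 6, Design D 3, Design A 12, Design G 5.
The winner is unchanged: still Design A.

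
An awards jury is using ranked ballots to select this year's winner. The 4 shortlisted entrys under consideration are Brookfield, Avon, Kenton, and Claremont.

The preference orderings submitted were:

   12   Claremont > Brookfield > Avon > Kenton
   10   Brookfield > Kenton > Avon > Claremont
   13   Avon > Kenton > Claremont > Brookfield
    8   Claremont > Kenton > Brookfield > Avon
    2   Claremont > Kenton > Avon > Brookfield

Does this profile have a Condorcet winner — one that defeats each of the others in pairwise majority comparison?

Head-to-head results (45 voters total):
Brookfield vs Avon: Brookfield wins 30–15.
Brookfield vs Kenton: Kenton wins 23–22.
Brookfield vs Claremont: Claremont wins 35–10.
Avon vs Kenton: Avon wins 25–20.
Avon vs Claremont: Avon wins 23–22.
Kenton vs Claremont: Kenton wins 23–22.
No candidate beats all others: Brookfield beats Avon beats Kenton beats Brookfield, a majority cycle.

No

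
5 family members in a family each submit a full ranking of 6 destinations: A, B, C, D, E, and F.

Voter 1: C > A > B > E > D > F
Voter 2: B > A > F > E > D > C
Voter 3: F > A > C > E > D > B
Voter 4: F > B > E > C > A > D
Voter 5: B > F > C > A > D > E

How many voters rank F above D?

Ballots ranking F above D: 4.
Ballots ranking D above F: 1.
So 4 of 5 voters prefer F to D.

4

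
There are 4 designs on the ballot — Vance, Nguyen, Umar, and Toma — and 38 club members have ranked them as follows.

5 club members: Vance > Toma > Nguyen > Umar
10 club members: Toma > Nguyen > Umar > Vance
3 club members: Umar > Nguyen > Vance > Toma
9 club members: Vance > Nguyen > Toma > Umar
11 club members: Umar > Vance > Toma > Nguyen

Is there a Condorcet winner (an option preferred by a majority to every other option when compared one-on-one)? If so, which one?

No Condorcet winner

Head-to-head results (38 voters total):
Vance vs Nguyen: Vance wins 25–13.
Vance vs Umar: Umar wins 24–14.
Vance vs Toma: Vance wins 28–10.
Nguyen vs Umar: Nguyen wins 24–14.
Nguyen vs Toma: Toma wins 26–12.
Umar vs Toma: Toma wins 24–14.
No candidate beats all others: Vance beats Nguyen beats Umar beats Vance, a majority cycle.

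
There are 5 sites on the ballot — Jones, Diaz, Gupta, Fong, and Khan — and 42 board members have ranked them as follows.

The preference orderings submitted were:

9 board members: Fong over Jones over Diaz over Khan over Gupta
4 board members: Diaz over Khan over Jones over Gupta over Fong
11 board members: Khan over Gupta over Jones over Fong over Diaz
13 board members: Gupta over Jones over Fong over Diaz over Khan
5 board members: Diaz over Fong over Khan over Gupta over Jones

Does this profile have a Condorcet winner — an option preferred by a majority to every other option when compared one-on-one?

No

Head-to-head results (42 voters total):
Jones vs Diaz: Jones wins 33–9.
Jones vs Gupta: Gupta wins 29–13.
Jones vs Fong: Jones wins 28–14.
Jones vs Khan: Jones wins 22–20.
Diaz vs Gupta: Gupta wins 24–18.
Diaz vs Fong: Fong wins 33–9.
Diaz vs Khan: Diaz wins 31–11.
Gupta vs Fong: Gupta wins 28–14.
Gupta vs Khan: Khan wins 29–13.
Fong vs Khan: Fong wins 27–15.
No candidate beats all others: Jones beats Khan beats Gupta beats Jones, a majority cycle.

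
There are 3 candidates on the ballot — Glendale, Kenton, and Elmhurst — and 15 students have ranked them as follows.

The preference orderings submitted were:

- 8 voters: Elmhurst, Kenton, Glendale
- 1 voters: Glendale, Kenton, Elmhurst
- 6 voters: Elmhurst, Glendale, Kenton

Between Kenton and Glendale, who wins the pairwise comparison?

Ballots ranking Kenton above Glendale: 8.
Ballots ranking Glendale above Kenton: 1+6 = 7.
Kenton wins the head-to-head, 8–7.

Kenton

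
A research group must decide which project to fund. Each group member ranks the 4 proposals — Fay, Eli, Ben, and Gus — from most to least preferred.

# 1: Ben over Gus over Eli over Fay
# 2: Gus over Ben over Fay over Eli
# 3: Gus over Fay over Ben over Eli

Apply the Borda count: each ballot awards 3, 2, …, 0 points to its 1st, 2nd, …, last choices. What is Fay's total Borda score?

3

Borda scores:
  Fay: 0 + 1 + 2 = 3
  Eli: 1 + 0 + 0 = 1
  Ben: 3 + 2 + 1 = 6
  Gus: 2 + 3 + 3 = 8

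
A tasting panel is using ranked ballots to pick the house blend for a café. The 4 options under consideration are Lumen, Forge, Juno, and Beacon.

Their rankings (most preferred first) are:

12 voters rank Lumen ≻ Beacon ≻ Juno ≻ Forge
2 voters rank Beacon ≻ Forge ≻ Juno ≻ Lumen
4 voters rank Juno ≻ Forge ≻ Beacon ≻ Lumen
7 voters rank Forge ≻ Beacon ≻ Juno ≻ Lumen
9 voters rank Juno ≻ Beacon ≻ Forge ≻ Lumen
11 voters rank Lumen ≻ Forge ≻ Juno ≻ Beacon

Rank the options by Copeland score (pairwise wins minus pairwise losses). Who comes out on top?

Pairwise results:
  Lumen vs Forge: Lumen wins 23–22.
  Lumen vs Juno: Lumen wins 23–22.
  Lumen vs Beacon: Lumen wins 23–22.
  Forge vs Juno: Juno wins 25–20.
  Forge vs Beacon: Beacon wins 23–22.
  Juno vs Beacon: Juno wins 24–21.
Copeland scores (wins − losses):
  Lumen: 3 − 0 = 3
  Forge: 0 − 3 = -3
  Juno: 2 − 1 = 1
  Beacon: 1 − 2 = -1
Lumen has the best Copeland score.

Lumen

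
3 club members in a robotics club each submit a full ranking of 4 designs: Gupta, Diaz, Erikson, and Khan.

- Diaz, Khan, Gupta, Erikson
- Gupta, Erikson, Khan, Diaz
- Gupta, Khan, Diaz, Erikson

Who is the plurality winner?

Gupta

First-place vote totals:
  Gupta: 2
  Diaz: 1
  Erikson: 0
  Khan: 0
Gupta has the most first-place votes.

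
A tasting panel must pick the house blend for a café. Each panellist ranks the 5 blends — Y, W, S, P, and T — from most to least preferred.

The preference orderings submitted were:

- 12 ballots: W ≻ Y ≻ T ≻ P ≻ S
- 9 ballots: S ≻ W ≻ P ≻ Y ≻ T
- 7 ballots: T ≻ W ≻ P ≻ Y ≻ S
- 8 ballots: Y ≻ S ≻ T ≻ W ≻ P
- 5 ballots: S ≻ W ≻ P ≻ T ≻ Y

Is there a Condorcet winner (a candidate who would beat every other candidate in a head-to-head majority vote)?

No

Head-to-head results (41 voters total):
Y vs W: W wins 33–8.
Y vs S: Y wins 27–14.
Y vs P: P wins 21–20.
Y vs T: Y wins 29–12.
W vs S: S wins 22–19.
W vs P: W wins 41–0.
W vs T: W wins 26–15.
S vs P: S wins 22–19.
S vs T: S wins 22–19.
P vs T: T wins 27–14.
No candidate beats all others: Y beats S beats W beats Y, a majority cycle.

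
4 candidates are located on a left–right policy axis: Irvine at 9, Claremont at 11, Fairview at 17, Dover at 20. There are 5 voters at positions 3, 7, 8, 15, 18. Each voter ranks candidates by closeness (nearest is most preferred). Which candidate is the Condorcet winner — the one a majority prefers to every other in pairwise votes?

With single-peaked preferences on a line, the Condorcet winner is the candidate closest to the median voter.
The median voter (position 8) is closest to Irvine at 9.
Check: Irvine vs Claremont — voters closer to Irvine: 3 of 5.

Irvine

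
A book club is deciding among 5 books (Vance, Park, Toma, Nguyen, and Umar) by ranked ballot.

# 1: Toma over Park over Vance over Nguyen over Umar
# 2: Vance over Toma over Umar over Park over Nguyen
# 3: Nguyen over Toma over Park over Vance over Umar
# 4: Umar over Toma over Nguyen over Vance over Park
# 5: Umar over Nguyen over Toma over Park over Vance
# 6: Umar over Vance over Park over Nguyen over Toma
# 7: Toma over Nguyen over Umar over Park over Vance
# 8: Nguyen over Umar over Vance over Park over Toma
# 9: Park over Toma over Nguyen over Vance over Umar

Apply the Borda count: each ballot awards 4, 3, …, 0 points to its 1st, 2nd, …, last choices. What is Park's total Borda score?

15

Borda scores:
  Vance: 2 + 4 + 1 + 1 + 0 + 3 + 0 + 2 + 1 = 14
  Park: 3 + 1 + 2 + 0 + 1 + 2 + 1 + 1 + 4 = 15
  Toma: 4 + 3 + 3 + 3 + 2 + 0 + 4 + 0 + 3 = 22
  Nguyen: 1 + 0 + 4 + 2 + 3 + 1 + 3 + 4 + 2 = 20
  Umar: 0 + 2 + 0 + 4 + 4 + 4 + 2 + 3 + 0 = 19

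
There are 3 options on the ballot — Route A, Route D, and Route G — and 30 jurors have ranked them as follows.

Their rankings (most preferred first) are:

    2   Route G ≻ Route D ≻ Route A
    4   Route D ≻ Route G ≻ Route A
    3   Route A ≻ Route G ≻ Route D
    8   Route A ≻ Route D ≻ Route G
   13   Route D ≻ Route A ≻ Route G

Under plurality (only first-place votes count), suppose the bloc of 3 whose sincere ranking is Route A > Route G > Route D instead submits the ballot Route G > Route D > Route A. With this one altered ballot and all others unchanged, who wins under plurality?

First-place totals with the altered ballot: Route A 8, Route D 17, Route G 5.
The winner is unchanged: still Route D.

Route D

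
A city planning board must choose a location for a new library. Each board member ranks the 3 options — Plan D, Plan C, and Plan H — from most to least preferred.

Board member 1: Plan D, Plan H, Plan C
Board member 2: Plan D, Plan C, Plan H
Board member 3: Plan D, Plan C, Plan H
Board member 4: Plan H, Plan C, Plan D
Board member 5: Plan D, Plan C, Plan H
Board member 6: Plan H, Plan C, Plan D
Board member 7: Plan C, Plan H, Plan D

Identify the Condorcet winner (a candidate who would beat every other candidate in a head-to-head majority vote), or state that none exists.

Head-to-head results (7 voters total):
Plan D vs Plan C: Plan D wins 4–3.
Plan D vs Plan H: Plan D wins 4–3.
Plan C vs Plan H: Plan C wins 4–3.
Plan D beats each rival — Plan C (4–3), Plan H (4–3) — so Plan D is the Condorcet winner.

Plan D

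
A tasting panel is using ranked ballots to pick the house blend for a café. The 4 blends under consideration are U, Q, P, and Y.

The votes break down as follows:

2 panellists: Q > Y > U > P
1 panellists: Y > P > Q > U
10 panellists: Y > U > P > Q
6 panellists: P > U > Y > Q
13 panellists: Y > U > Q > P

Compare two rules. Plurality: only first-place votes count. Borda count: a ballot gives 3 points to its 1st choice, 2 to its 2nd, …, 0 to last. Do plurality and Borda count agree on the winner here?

Yes

Plurality first-place counts: U 0, Q 2, P 6, Y 24 → Y.
Borda totals: U 60, Q 20, P 30, Y 82 → Y.
The two rules agree on Y.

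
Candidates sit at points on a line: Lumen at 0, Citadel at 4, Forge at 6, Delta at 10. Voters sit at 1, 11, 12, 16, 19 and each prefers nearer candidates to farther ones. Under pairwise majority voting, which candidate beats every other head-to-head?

Delta

With single-peaked preferences on a line, the Condorcet winner is the candidate closest to the median voter.
The median voter (position 12) is closest to Delta at 10.
Check: Delta vs Forge — voters closer to Delta: 4 of 5.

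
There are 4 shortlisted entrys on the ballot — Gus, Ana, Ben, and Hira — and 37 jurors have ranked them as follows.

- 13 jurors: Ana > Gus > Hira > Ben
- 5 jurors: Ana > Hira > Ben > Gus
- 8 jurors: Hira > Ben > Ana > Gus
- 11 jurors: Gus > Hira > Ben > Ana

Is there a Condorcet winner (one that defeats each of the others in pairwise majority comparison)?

Head-to-head results (37 voters total):
Gus vs Ana: Ana wins 26–11.
Gus vs Ben: Gus wins 24–13.
Gus vs Hira: Gus wins 24–13.
Ana vs Ben: Ben wins 19–18.
Ana vs Hira: Hira wins 19–18.
Ben vs Hira: Hira wins 37–0.
No candidate beats all others: Gus beats Ben beats Ana beats Gus, a majority cycle.

No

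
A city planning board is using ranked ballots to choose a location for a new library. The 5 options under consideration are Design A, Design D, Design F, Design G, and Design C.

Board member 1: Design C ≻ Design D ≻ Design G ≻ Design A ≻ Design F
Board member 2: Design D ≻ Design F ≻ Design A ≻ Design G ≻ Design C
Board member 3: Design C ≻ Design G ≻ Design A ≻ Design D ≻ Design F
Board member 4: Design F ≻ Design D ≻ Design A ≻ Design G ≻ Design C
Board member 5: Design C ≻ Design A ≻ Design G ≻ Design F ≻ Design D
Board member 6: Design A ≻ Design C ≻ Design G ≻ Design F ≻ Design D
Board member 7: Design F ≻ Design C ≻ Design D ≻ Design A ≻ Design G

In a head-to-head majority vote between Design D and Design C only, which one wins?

Ballots ranking Design D above Design C: 2.
Ballots ranking Design C above Design D: 5.
Design C wins the head-to-head, 5–2.

Design C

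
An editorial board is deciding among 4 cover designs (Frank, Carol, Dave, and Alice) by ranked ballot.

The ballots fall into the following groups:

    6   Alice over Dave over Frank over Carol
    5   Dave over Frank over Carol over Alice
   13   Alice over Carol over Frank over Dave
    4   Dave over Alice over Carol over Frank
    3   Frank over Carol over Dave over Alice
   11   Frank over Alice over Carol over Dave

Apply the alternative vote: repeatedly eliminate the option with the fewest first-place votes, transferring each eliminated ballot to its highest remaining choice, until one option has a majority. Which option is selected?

Alice

Round 1: Alice 19, Frank 14, Dave 9, Carol 0. Carol has the fewest and is eliminated.
Round 2: Alice 19, Frank 14, Dave 9. Dave has the fewest and is eliminated.
Round 3: Alice 23, Frank 19. Alice has a majority.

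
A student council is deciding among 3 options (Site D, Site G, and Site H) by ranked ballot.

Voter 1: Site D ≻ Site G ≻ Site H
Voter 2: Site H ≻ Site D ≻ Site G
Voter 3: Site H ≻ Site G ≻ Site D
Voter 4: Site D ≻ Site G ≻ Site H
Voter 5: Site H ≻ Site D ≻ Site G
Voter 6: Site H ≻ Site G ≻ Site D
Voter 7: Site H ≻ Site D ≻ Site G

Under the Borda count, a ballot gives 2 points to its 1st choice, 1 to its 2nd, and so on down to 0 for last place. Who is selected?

Site H

Borda scores:
  Site D: 2 + 1 + 0 + 2 + 1 + 0 + 1 = 7
  Site G: 1 + 0 + 1 + 1 + 0 + 1 + 0 = 4
  Site H: 0 + 2 + 2 + 0 + 2 + 2 + 2 = 10
Site H has the highest total.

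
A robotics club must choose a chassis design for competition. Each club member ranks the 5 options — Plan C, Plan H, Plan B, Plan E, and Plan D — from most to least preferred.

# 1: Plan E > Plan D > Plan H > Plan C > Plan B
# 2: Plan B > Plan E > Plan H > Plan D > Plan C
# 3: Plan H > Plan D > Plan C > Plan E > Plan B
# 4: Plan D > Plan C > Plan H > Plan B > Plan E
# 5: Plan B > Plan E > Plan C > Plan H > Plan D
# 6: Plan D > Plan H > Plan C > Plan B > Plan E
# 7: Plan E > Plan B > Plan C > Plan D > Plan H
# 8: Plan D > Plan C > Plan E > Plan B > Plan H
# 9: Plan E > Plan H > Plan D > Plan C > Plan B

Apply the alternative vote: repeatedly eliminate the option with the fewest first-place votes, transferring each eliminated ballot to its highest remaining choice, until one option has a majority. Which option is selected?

Plan E

Round 1: Plan E 3, Plan D 3, Plan B 2, Plan H 1, Plan C 0. Plan C has the fewest and is eliminated.
Round 2: Plan E 3, Plan D 3, Plan B 2, Plan H 1. Plan H has the fewest and is eliminated.
Round 3: Plan D 4, Plan E 3, Plan B 2. Plan B has the fewest and is eliminated.
Round 4: Plan E 5, Plan D 4. Plan E has a majority.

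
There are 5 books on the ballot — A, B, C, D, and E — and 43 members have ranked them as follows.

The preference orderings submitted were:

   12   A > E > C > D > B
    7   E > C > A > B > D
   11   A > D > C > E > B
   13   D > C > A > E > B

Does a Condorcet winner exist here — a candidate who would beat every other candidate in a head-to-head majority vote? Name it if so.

A

Head-to-head results (43 voters total):
A vs B: A wins 43–0.
A vs C: A wins 23–20.
A vs D: A wins 30–13.
A vs E: A wins 36–7.
B vs C: C wins 43–0.
B vs D: D wins 36–7.
B vs E: E wins 43–0.
C vs D: D wins 24–19.
C vs E: C wins 24–19.
D vs E: D wins 24–19.
A beats each rival — B (43–0), C (23–20), D (30–13), E (36–7) — so A is the Condorcet winner.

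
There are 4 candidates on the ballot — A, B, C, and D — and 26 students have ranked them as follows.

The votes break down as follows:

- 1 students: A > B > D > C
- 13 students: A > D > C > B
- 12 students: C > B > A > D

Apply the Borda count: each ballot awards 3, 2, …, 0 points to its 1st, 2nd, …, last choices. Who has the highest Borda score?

A

Borda scores:
  A: 3 + 13·3 + 12·1 = 54
  B: 2 + 13·0 + 12·2 = 26
  C: 0 + 13·1 + 12·3 = 49
  D: 1 + 13·2 + 12·0 = 27
A has the highest total.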